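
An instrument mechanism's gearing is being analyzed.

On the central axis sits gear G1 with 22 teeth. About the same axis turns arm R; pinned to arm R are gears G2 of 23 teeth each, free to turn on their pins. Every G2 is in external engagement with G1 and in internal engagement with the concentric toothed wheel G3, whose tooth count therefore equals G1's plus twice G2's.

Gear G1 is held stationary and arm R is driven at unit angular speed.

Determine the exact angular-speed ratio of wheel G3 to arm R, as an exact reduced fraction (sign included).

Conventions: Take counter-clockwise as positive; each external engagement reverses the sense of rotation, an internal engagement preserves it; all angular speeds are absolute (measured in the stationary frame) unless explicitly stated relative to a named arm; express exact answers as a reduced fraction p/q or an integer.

45/34

planetary set (22T centre, 23T on arm, 68T internal) — Willis relation
ring teeth: 22 + 2·23 = 68
22(ω_sun−ω_arm) = −68(ω_ring−ω_arm),  ω_sun = 0, ω_arm = 1
ω_ring = 1 − (22/68)(0−1) = 45/34
ω_out/ω_in = 45/34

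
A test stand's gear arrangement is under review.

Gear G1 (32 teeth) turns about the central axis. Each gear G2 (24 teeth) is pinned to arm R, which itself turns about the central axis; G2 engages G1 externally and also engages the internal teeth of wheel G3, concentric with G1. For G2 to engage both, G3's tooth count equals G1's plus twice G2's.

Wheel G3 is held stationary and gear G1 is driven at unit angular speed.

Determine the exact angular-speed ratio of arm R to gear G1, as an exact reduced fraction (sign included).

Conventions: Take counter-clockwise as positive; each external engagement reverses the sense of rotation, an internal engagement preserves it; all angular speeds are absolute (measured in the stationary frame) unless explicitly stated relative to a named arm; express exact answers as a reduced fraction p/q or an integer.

recognized (axles ride arm R): planetary set, 32/24/80 teeth
ring teeth: 32 + 2·24 = 80
32(ω_sun−ω_arm) = −80(ω_ring−ω_arm),  ω_ring = 0, ω_sun = 1
32(1−ω_arm) = −80(0−ω_arm)  ⇒  112·ω_arm = 32  ⇒  ω_arm = 2/7
ω_out/ω_in = 2/7

2/7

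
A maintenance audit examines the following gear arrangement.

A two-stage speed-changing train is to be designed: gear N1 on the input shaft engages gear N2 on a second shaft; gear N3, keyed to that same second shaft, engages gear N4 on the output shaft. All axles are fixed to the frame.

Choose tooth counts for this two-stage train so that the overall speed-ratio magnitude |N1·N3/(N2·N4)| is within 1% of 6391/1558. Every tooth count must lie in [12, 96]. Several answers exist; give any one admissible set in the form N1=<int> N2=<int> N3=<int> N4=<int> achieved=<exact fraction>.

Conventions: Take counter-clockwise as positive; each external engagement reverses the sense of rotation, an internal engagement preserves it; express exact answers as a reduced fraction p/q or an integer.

design class (target 6391/1558): fixed-axis compound train
target = 6391/1558 in lowest terms: an exact hit needs N1·N3 = k·6391 and N2·N4 = k·1558 for one integer k, every count in [12, 96]; additionally prefer no 1:1 stage (N1 ≠ N2, N3 ≠ N4)
k = 1: N1·N3 = 6391 = 77·83, N2·N4 = 1558 = 19·82
achieved = 77·83/(19·82) = 6391/1558; |achieved − target| = 0 ≤ 6391/155800 ✓

N1=77 N2=19 N3=83 N4=82 achieved=6391/1558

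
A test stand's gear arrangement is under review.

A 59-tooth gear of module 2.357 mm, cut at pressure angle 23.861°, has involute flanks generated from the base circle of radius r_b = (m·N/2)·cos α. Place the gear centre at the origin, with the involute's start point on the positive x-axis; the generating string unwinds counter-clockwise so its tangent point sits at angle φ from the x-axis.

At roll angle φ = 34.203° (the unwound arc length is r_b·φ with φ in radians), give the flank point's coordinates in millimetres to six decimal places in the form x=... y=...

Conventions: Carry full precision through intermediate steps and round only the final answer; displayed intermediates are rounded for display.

topology: single-mesh involute geometry — m = 2.357, N = 59
pitch radius r_p = m·N/2 = 2.357·59/2 = 69.531500
base radius r_b = r_p·cos α = 69.531500·cos 23.861° = 63.588609
roll angle φ = 34.203° = 0.59695496 rad
x = r_b·(cos φ + φ·sin φ) = 73.929100
y = r_b·(sin φ − φ·cos φ) = 4.350376

x=73.929100 y=4.350376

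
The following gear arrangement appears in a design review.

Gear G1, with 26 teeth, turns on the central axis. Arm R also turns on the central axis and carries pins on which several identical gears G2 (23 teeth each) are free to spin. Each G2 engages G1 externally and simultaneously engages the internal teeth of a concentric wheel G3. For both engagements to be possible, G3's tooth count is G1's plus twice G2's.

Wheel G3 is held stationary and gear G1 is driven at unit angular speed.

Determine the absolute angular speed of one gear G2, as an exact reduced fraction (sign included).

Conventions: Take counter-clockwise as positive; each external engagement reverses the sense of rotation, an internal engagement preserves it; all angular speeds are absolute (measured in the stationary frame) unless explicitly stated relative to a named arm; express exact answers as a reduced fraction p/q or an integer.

planetary set (26T centre, 23T on arm, 72T internal) — Willis relation
ring teeth: 26 + 2·23 = 72
26(ω_sun−ω_arm) = −72(ω_ring−ω_arm),  ω_ring = 0, ω_sun = 1
26(1−ω_arm) = −72(0−ω_arm)  ⇒  98·ω_arm = 26  ⇒  ω_arm = 13/49
sun–planet mesh: 26·(1−13/49) = −23·(ω_p−ω_arm)  ⇒  ω_p−ω_arm = -936/1127
ω_p = 13/49 − 936/1127 = -13/23
exact speed ratio = -13/23

-13/23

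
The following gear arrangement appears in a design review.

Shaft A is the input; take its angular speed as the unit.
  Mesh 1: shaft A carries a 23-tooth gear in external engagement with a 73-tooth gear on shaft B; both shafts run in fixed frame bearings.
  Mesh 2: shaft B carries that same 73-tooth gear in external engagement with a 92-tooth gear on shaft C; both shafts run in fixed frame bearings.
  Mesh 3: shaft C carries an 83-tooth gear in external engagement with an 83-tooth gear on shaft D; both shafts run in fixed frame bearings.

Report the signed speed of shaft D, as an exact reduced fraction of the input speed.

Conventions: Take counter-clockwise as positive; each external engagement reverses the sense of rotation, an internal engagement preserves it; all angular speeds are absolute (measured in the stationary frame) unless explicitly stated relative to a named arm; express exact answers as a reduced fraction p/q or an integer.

-1/4

3-mesh fixed-axis compound train (all bearings frame-fixed)
mesh 1 [23T→73T]: |ω|/ω_in = 1×23/73 = 23/73, sense flips to −
mesh 2 [73T→92T]: |ω|/ω_in = (23/73)×73/92 = 1/4, sense flips to +
mesh 3 [83T→83T]: |ω|/ω_in = (1/4)×83/83 = 1/4, sense flips to −
signed output speed (× input speed) = -1/4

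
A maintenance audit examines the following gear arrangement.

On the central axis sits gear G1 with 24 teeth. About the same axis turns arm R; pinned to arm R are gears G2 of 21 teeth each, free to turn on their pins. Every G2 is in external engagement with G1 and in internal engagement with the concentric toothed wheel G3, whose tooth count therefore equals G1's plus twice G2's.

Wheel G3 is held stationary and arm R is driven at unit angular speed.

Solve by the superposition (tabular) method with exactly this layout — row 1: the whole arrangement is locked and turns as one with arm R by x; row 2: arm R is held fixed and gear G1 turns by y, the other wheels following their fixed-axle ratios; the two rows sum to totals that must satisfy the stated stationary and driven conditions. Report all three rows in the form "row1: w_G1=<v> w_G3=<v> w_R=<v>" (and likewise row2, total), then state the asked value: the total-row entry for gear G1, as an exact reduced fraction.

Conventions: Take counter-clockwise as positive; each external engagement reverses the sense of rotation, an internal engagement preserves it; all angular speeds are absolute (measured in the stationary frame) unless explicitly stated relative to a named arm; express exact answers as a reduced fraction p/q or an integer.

planetary set (24T centre, 21T on arm, 66T internal) — Willis relation
row 1 — lock + rotate with arm: ω_sun = ω_ring = ω_arm = x
row 2 — arm fixed, fixed-axis ratios: sun y, ring −(24/66)·y, arm 0
boundary: total ω_ring = x − (24/66)·y = 0 and total ω_arm = x = 1  ⇒  y = 11/4, x = 1
row 2 ring = −(24/66)·11/4 = -1
totals (row 1 + row 2): sun 1 + 11/4 = 15/4, ring 1 + (-1) = 0, arm 1 + 0 = 1
asked cell (total, sun) = 15/4

row1: w_G1=1 w_G3=1 w_R=1
row2: w_G1=11/4 w_G3=-1 w_R=0
total: w_G1=15/4 w_G3=0 w_R=1
asked value: 15/4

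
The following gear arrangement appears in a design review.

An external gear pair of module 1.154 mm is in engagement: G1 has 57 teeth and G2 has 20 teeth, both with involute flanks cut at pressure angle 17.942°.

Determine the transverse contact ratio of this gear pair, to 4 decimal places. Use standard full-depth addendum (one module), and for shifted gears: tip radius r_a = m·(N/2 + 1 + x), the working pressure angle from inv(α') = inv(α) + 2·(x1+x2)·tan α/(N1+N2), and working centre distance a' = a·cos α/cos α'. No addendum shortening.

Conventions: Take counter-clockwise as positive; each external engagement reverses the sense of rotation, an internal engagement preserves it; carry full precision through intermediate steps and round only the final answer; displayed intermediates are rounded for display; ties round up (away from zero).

class = single-mesh tooth geometry [involute pair 57T × 20T, m = 1.154]
base radii: r_b1 = 31.289570, r_b2 = 10.978796
tip radii: r_a1 = 34.043000, r_a2 = 12.694000
no profile shift: α' = α, a' = a
action lengths: √(r_a1²−r_b1²) = 13.412258, √(r_a2²−r_b2²) = 6.372100
base pitch p_b = π·m·cos α = 3.449091
CR = (13.412258 + 6.372100 − 44.429000·sin 17.94200°)/3.449091 = 1.767951
contact ratio ≈ 1.7680

1.7680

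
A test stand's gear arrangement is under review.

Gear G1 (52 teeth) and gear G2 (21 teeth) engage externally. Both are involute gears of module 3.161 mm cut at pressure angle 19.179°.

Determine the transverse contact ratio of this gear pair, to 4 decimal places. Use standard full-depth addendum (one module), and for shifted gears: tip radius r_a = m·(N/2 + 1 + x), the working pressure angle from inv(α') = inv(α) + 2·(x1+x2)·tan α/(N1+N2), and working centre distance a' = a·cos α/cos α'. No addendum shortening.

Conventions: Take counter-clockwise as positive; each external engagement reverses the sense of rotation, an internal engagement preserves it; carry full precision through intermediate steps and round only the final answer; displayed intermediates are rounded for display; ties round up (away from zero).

recognized (one external pair, fixed centres): single-mesh tooth geometry, m = 3.161, N1 = 52, N2 = 21
base radii: r_b1 = 77.624418, r_b2 = 31.348322
tip radii: r_a1 = 85.347000, r_a2 = 36.351500
no profile shift: α' = α, a' = a
action lengths: √(r_a1²−r_b1²) = 35.476192, √(r_a2²−r_b2²) = 18.404191
base pitch p_b = π·m·cos α = 9.379396
CR = (35.476192 + 18.404191 − 115.376500·sin 19.17900°)/9.379396 = 1.703397
contact ratio ≈ 1.7034

1.7034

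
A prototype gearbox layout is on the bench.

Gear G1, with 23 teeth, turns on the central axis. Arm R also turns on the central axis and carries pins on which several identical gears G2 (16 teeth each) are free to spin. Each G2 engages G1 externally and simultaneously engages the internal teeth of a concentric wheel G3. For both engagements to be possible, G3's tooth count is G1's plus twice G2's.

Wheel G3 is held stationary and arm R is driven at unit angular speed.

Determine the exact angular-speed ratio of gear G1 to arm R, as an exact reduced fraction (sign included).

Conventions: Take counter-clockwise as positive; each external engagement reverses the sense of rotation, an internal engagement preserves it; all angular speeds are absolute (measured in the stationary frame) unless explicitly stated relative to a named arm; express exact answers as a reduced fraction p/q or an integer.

class = planetary set [G3 = 23+2·16 = 55; Willis about the carrier]
ring teeth: 23 + 2·16 = 55
23(ω_sun−ω_arm) = −55(ω_ring−ω_arm),  ω_ring = 0, ω_arm = 1
ω_sun = 1 − (55/23)(0−1) = 78/23
ω_out/ω_in = 78/23

78/23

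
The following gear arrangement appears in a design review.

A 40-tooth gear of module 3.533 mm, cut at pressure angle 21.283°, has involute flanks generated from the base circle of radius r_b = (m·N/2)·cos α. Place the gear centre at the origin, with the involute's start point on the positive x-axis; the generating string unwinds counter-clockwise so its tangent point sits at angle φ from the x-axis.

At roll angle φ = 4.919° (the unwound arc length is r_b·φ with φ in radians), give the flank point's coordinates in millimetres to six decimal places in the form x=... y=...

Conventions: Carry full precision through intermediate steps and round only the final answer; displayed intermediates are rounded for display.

x=66.083115 y=0.013878

topology: single-mesh involute geometry — m = 3.533, N = 40
pitch radius r_p = m·N/2 = 3.533·40/2 = 70.660000
base radius r_b = r_p·cos α = 70.660000·cos 21.283° = 65.840915
roll angle φ = 4.919° = 0.08585275 rad
x = r_b·(cos φ + φ·sin φ) = 66.083115
y = r_b·(sin φ − φ·cos φ) = 0.013878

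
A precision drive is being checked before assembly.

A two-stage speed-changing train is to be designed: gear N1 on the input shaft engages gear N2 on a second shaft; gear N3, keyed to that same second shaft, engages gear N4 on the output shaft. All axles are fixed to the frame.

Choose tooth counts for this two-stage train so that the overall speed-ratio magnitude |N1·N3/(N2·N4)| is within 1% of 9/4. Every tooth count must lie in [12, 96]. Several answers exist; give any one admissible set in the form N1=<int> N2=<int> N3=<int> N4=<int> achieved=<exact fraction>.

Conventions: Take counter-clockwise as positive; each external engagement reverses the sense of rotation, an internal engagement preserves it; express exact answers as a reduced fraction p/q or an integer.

N1=18 N2=12 N3=18 N4=12 achieved=9/4

2-stage fixed-axis compound train for ratio 9/4
target = 9/4 in lowest terms: an exact hit needs N1·N3 = k·9 and N2·N4 = k·4 for one integer k, every count in [12, 96]; additionally prefer no 1:1 stage (N1 ≠ N2, N3 ≠ N4)
k = 1…35: no 1:1-free in-range split of k·9 and k·4 into factor pairs; take k = 36
k = 36: N1·N3 = 324 = 18·18, N2·N4 = 144 = 12·12
achieved = 18·18/(12·12) = 9/4; |achieved − target| = 0 ≤ 9/400 ✓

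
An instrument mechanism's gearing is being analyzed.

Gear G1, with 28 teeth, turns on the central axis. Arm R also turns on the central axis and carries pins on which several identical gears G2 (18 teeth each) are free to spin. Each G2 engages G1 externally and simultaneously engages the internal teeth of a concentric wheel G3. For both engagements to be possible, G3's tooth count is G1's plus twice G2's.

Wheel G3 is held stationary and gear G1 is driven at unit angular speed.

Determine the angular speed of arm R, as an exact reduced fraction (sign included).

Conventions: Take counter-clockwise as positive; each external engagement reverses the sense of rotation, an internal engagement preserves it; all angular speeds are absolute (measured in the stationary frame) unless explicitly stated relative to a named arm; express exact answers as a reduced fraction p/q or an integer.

7/23

topology: planetary set — G1 28T / G2 18T / G3 64T, arm = carrier (Willis)
ring teeth: 28 + 2·18 = 64
28(ω_sun−ω_arm) = −64(ω_ring−ω_arm),  ω_ring = 0, ω_sun = 1
28(1−ω_arm) = −64(0−ω_arm)  ⇒  92·ω_arm = 28  ⇒  ω_arm = 7/23
exact speed ratio = 7/23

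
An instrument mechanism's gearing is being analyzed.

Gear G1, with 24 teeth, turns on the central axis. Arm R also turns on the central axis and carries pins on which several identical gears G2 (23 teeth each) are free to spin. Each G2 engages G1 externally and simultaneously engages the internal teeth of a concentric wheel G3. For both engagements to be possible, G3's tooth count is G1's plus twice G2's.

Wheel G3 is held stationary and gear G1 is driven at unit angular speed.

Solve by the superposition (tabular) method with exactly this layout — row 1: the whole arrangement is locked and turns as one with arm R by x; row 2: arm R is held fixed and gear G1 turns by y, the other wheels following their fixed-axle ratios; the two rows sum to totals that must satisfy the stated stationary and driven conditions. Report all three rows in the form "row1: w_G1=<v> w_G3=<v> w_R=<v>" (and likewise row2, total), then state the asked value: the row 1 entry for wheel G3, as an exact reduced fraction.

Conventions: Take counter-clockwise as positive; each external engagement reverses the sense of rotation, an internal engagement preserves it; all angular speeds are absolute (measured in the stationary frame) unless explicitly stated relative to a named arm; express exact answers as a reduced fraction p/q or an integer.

row1: w_G1=12/47 w_G3=12/47 w_R=12/47
row2: w_G1=35/47 w_G3=-12/47 w_R=0
total: w_G1=1 w_G3=0 w_R=12/47
asked value: 12/47

class = planetary set [G3 = 24+2·23 = 70; Willis about the carrier]
row 1: whole set turns with the arm by x
row 2 — arm fixed, fixed-axis ratios: sun y, ring −(24/70)·y, arm 0
boundary: total ω_ring = x − (24/70)·y = 0 and total ω_sun = x + y = 1  ⇒  y = 35/47, x = 12/47
row 2 ring = −(24/70)·35/47 = -12/47
totals (row 1 + row 2): sun 12/47 + 35/47 = 1, ring 12/47 + (-12/47) = 0, arm 12/47 + 0 = 12/47
asked cell (row1, ring) = 12/47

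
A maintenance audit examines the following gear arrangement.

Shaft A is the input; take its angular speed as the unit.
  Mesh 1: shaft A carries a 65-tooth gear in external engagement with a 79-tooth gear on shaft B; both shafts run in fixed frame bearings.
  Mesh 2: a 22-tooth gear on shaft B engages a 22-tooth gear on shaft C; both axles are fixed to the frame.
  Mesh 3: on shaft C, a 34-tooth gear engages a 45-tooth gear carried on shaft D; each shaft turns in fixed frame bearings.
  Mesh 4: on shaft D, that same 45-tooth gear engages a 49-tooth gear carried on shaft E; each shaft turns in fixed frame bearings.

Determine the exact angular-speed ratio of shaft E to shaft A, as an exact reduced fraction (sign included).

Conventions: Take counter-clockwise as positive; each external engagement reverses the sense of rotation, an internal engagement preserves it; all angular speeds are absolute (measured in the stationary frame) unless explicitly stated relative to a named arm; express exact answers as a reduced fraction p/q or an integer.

2210/3871

class = fixed-axis compound train [4 meshes; 4 ratios multiply, 4 sense flips]
mesh 1 [65T→79T]: running ratio 65/79, sense −
mesh 2 [22T→22T]: running ratio 65/79, sense +
mesh 3 [34T→45T]: running ratio 442/711, sense −
mesh 4 [45T→49T]: running ratio 2210/3871, sense +
ω_out/ω_in = 2210/3871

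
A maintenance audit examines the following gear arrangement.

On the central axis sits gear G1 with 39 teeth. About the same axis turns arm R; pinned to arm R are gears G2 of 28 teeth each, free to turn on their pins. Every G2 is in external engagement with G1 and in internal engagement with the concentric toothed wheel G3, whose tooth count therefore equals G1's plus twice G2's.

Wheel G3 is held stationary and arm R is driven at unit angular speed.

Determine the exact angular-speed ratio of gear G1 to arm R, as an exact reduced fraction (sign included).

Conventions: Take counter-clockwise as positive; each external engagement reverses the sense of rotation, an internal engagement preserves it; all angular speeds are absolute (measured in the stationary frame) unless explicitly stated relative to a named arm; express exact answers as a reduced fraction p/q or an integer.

134/39

topology: planetary set — G1 39T / G2 28T / G3 95T, arm = carrier (Willis)
ring teeth: 39 + 2·28 = 95
39(ω_sun−ω_arm) = −95(ω_ring−ω_arm),  ω_ring = 0, ω_arm = 1
ω_sun = 1 − (95/39)(0−1) = 134/39
ω_out/ω_in = 134/39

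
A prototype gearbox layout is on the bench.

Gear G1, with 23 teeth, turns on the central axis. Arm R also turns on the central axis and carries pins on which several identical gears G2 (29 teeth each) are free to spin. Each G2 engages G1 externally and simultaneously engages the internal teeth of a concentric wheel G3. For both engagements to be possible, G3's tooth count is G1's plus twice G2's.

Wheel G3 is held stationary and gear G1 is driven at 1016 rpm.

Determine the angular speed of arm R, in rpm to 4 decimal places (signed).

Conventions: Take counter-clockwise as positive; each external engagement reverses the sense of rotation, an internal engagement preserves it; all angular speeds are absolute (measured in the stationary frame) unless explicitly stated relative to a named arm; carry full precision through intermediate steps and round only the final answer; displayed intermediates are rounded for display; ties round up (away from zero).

+224.6923 rpm

topology: planetary set — G1 23T / G2 29T / G3 81T, arm = carrier (Willis)
normalise by the input: solve with ω_sun = 1, then scale by 1016 rpm
ring teeth: 23 + 2·29 = 81
23(ω_sun−ω_arm) = −81(ω_ring−ω_arm),  ω_ring = 0, ω_sun = 1
23(1−ω_arm) = −81(0−ω_arm)  ⇒  104·ω_arm = 23  ⇒  ω_arm = 23/104
scale: ω_arm = 23/104 × 1016 rpm = +224.6923 rpm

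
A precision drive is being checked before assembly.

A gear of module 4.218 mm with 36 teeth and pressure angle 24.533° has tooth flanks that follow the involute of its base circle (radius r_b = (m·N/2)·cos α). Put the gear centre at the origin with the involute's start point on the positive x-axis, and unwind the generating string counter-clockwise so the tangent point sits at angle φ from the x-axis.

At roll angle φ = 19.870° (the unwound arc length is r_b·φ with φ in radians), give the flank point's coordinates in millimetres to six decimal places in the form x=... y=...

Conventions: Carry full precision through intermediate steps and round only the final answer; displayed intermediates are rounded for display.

x=73.099148 y=0.948768

topology: single-mesh involute geometry — m = 4.218, N = 36
pitch radius r_p = m·N/2 = 4.218·36/2 = 75.924000
base radius r_b = r_p·cos α = 75.924000·cos 24.533° = 69.069754
roll angle φ = 19.870° = 0.34679692 rad
x = r_b·(cos φ + φ·sin φ) = 73.099148
y = r_b·(sin φ − φ·cos φ) = 0.948768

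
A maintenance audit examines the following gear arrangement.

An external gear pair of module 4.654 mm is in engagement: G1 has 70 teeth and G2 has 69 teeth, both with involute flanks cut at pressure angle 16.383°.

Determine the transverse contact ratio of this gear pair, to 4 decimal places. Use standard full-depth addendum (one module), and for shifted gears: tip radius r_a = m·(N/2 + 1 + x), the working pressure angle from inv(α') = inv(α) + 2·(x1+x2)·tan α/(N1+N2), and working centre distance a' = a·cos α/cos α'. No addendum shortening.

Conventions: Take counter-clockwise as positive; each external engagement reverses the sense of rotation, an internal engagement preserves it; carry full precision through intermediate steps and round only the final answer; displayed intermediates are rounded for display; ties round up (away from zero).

2.0601

recognized (one external pair, fixed centres): single-mesh tooth geometry, m = 4.654, N1 = 70, N2 = 69
base radii: r_b1 = 156.276292, r_b2 = 154.043774
tip radii: r_a1 = 167.544000, r_a2 = 165.217000
no profile shift: α' = α, a' = a
action lengths: √(r_a1²−r_b1²) = 60.404573, √(r_a2²−r_b2²) = 59.725814
base pitch p_b = π·m·cos α = 14.027327
CR = (60.404573 + 59.725814 − 323.453000·sin 16.38300°)/14.027327 = 2.060141
contact ratio ≈ 2.0601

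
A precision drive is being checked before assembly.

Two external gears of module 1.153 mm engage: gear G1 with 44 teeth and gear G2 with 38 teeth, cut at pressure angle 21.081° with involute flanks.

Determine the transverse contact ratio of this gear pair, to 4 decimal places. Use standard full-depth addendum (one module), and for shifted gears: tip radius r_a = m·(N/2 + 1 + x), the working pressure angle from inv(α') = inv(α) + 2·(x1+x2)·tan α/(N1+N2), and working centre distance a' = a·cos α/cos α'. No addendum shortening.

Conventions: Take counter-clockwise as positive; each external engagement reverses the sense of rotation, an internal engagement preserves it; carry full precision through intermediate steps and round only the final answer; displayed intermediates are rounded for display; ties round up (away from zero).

1.6663

topology: single-mesh involute geometry — m = 1.153, 44T/38T pair
base radii: r_b1 = 23.668326, r_b2 = 20.440827
tip radii: r_a1 = 26.519000, r_a2 = 23.060000
no profile shift: α' = α, a' = a
action lengths: √(r_a1²−r_b1²) = 11.961091, √(r_a2²−r_b2²) = 10.674089
base pitch p_b = π·m·cos α = 3.379829
CR = (11.961091 + 10.674089 − 47.273000·sin 21.08100°)/3.379829 = 1.666261
contact ratio ≈ 1.6663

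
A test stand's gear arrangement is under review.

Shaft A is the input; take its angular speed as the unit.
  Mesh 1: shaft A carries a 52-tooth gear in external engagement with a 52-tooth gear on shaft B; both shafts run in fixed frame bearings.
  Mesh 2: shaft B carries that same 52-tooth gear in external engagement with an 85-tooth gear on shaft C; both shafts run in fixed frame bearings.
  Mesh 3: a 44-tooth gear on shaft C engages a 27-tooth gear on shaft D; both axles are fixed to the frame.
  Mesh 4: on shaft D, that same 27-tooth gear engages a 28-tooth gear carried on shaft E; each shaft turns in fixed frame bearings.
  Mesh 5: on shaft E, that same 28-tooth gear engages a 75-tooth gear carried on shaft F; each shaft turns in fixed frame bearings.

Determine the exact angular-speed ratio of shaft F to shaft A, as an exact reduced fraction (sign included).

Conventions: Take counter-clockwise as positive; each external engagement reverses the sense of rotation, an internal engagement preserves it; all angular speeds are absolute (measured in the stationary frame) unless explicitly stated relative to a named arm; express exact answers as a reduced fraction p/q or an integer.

class = fixed-axis compound train [5 meshes; 5 ratios multiply, 5 sense flips]
mesh 1 [52T→52T]: running ratio 1, sense −
mesh 2 [52T→85T]: running ratio 52/85, sense +
mesh 3 [44T→27T]: running ratio 2288/2295, sense −
mesh 4 [27T→28T]: running ratio 572/595, sense +
mesh 5 [28T→75T]: running ratio 2288/6375, sense −
ω_out/ω_in = -2288/6375

-2288/6375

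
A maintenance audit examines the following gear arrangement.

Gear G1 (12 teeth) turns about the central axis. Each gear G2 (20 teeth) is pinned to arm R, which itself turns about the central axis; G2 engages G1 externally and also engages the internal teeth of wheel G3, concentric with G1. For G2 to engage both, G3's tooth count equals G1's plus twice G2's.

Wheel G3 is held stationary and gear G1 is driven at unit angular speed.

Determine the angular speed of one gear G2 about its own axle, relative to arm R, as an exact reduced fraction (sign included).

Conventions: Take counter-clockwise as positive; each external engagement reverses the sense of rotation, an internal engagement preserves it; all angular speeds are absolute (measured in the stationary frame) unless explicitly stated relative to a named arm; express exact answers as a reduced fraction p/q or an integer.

topology: planetary set — G1 12T / G2 20T / G3 52T, arm = carrier (Willis)
ring teeth: 12 + 2·20 = 52
12(ω_sun−ω_arm) = −52(ω_ring−ω_arm),  ω_ring = 0, ω_sun = 1
12(1−ω_arm) = −52(0−ω_arm)  ⇒  64·ω_arm = 12  ⇒  ω_arm = 3/16
sun–planet mesh: 12·(1−3/16) = −20·(ω_p−ω_arm)  ⇒  ω_p−ω_arm = -39/80
exact speed ratio = -39/80

-39/80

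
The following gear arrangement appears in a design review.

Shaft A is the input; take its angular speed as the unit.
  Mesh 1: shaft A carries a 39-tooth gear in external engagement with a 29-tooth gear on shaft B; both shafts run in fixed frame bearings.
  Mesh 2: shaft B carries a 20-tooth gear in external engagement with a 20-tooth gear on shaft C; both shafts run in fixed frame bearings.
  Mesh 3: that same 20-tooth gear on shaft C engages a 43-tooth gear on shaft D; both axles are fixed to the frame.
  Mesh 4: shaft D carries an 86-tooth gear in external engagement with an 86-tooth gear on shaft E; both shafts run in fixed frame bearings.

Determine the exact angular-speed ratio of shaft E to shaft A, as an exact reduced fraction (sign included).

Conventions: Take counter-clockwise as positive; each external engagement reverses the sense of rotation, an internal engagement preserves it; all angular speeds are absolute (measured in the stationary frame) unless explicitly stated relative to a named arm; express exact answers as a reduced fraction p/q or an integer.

class = fixed-axis compound train [4 meshes; 4 ratios multiply, 4 sense flips]
mesh 1 [39T→29T]: running ratio 39/29, sense −
mesh 2 [20T→20T]: running ratio 39/29, sense +
mesh 3 [20T→43T]: running ratio 780/1247, sense −
mesh 4 [86T→86T]: running ratio 780/1247, sense +
ω_out/ω_in = 780/1247

780/1247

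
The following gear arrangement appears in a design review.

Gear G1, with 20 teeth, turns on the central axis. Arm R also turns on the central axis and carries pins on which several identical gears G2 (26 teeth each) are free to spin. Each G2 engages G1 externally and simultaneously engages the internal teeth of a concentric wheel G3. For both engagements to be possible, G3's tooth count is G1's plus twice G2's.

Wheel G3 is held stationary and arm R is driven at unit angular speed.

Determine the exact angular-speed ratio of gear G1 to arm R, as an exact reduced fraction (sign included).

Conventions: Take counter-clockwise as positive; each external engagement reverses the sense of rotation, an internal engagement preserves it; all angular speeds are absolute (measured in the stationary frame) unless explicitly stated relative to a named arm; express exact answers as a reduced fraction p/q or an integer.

topology: planetary set — G1 20T / G2 26T / G3 72T, arm = carrier (Willis)
ring teeth: 20 + 2·26 = 72
20(ω_sun−ω_arm) = −72(ω_ring−ω_arm),  ω_ring = 0, ω_arm = 1
ω_sun = 1 − (72/20)(0−1) = 23/5
ω_out/ω_in = 23/5

23/5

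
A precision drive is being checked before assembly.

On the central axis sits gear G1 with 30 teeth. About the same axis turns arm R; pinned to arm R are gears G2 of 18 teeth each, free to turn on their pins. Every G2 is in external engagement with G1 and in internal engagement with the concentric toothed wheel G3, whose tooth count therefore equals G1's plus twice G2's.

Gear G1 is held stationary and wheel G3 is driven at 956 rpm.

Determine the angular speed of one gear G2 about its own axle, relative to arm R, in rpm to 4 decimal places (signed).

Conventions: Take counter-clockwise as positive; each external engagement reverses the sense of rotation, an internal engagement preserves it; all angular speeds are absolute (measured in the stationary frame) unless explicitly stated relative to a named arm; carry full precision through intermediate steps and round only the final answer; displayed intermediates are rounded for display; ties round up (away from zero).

class = planetary set [G3 = 30+2·18 = 66; Willis about the carrier]
normalise by the input: solve with ω_ring = 1, then scale by 956 rpm
ring teeth: 30 + 2·18 = 66
30(ω_sun−ω_arm) = −66(ω_ring−ω_arm),  ω_sun = 0, ω_ring = 1
30(0−ω_arm) = −66(1−ω_arm)  ⇒  96·ω_arm = 66  ⇒  ω_arm = 11/16
sun–planet mesh: 30·(0−11/16) = −18·(ω_p−ω_arm)  ⇒  ω_p−ω_arm = 55/48
scale: ω_p−ω_arm = 55/48 × 956 rpm = +1095.4167 rpm

+1095.4167 rpm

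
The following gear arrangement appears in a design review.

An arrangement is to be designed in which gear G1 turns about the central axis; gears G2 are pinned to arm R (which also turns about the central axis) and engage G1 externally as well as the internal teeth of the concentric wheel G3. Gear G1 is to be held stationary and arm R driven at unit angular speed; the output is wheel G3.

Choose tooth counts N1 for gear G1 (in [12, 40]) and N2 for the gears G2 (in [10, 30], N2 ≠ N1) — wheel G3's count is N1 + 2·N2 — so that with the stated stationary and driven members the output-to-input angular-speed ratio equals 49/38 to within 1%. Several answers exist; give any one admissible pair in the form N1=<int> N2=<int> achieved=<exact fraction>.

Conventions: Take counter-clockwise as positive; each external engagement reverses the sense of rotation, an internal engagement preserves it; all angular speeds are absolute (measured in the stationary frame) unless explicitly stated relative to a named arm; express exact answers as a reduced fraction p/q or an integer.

topology: planetary set — design target 49/38, arm = carrier (Willis)
Willis with ω_sun = 0: ω_ring/ω_arm = (N1+N3)/N3; set equal to 49/38  ⇒  N3/N1 = 1/(49/38 − 1) = 38/11
N3 = N1 + 2·N2  ⇒  N2/N1 = (N3/N1 − 1)/2 = (38/11 − 1)/2 = 27/22
smallest multiple with N1 ≥ 12 and N2 ≥ 10: k = 1  ⇒  N1 = 1·22 = 22, N2 = 1·27 = 27 (N1 ≤ 40, N2 ≤ 30, N2 ≠ N1 ✓), N3 = 22 + 2·27 = 76
check: (N1+N3)/N3 with N1 = 22, N3 = 76 gives 49/38; |achieved − target| = 0 ≤ 49/3800 ✓

N1=22 N2=27 achieved=49/38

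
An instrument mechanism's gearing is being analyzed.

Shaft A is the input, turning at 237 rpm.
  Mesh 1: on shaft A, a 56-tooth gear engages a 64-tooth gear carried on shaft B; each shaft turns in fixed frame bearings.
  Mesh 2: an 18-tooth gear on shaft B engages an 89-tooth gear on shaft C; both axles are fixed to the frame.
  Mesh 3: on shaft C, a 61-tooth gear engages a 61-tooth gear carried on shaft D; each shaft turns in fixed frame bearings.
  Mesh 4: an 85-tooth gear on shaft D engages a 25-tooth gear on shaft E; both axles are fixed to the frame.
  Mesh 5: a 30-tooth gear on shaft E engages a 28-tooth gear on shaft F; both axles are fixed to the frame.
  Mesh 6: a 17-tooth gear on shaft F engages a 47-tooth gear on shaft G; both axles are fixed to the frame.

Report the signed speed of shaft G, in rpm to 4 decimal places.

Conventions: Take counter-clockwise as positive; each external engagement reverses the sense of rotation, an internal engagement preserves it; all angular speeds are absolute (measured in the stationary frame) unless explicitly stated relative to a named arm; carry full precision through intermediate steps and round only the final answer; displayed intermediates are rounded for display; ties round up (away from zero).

topology: fixed-axis compound train — 6 meshes, A→G
mesh 1 [56T→64T]: ω = 237.0000×56/64 = 207.3750 rpm, sense flips to −
mesh 2 [18T→89T]: ω = 207.3750×18/89 = 41.9410 rpm, sense flips to +
mesh 3 [61T→61T]: ω = 41.9410×61/61 = 41.9410 rpm, sense flips to −
mesh 4 [85T→25T]: ω = 41.9410×85/25 = 142.5994 rpm, sense flips to +
mesh 5 [30T→28T]: ω = 142.5994×30/28 = 152.7851 rpm, sense flips to −
mesh 6 [17T→47T]: ω = 152.7851×17/47 = 55.2627 rpm, sense flips to +
signed output speed = +55.2627 rpm

+55.2627 rpm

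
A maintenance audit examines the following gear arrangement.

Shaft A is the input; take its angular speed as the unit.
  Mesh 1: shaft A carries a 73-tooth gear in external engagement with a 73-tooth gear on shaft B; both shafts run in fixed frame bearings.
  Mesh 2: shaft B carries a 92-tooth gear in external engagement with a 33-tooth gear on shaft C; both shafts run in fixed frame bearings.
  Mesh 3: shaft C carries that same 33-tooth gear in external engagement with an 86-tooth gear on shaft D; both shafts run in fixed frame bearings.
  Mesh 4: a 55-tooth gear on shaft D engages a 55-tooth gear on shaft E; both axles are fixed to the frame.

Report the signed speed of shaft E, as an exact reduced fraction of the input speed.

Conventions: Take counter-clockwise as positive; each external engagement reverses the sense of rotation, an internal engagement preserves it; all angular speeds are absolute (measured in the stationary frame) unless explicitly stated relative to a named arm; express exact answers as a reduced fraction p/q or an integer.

4-mesh fixed-axis compound train (all bearings frame-fixed)
mesh 1 [73T→73T]: |ω|/ω_in = 1×73/73 = 1, sense flips to −
mesh 2 [92T→33T]: |ω|/ω_in = 1×92/33 = 92/33, sense flips to +
mesh 3 [33T→86T]: |ω|/ω_in = (92/33)×33/86 = 46/43, sense flips to −
mesh 4 [55T→55T]: |ω|/ω_in = (46/43)×55/55 = 46/43, sense flips to +
signed output speed (× input speed) = 46/43

46/43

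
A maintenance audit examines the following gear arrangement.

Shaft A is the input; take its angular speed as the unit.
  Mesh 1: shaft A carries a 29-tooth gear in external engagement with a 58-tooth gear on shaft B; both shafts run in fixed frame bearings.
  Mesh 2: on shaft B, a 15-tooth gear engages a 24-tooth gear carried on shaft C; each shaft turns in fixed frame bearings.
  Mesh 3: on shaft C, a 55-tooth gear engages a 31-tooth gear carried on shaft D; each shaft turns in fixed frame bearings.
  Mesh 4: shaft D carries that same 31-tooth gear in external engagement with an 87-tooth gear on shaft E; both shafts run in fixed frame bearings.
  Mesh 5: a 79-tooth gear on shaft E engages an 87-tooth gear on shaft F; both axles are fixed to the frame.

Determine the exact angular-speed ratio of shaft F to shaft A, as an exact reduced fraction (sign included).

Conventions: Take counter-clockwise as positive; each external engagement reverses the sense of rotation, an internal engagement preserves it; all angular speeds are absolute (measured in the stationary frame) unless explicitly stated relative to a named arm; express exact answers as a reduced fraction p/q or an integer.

class = fixed-axis compound train [5 meshes; 5 ratios multiply, 5 sense flips]
mesh 1 [29T→58T]: running ratio 1/2, sense −
mesh 2 [15T→24T]: running ratio 5/16, sense +
mesh 3 [55T→31T]: running ratio 275/496, sense −
mesh 4 [31T→87T]: running ratio 275/1392, sense +
mesh 5 [79T→87T]: running ratio 21725/121104, sense −
ω_out/ω_in = -21725/121104

-21725/121104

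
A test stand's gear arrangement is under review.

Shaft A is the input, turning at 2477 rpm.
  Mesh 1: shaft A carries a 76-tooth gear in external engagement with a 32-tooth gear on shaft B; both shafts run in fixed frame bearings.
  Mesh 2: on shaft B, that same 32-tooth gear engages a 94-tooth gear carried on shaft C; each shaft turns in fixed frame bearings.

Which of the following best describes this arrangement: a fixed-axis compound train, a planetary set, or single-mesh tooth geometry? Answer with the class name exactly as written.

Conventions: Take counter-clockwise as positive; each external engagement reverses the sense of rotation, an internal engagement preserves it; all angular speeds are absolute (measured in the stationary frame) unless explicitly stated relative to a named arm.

fixed-axis compound train

class = fixed-axis compound train [2 meshes; 2 ratios multiply, 2 sense flips]
classification: fixed-axis compound train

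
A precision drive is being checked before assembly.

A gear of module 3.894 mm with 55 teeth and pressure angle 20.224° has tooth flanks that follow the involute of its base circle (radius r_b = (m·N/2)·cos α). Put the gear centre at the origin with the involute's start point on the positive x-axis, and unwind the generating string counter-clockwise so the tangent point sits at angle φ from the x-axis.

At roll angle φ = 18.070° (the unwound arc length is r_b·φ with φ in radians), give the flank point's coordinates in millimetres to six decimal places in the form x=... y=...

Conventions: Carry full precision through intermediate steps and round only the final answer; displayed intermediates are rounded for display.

x=105.356730 y=1.040285

single-mesh involute tooth geometry (55T wheel at module 3.894)
pitch radius r_p = m·N/2 = 3.894·55/2 = 107.085000
base radius r_b = r_p·cos α = 107.085000·cos 20.224° = 100.483028
roll angle φ = 18.070° = 0.31538100 rad
x = r_b·(cos φ + φ·sin φ) = 105.356730
y = r_b·(sin φ − φ·cos φ) = 1.040285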